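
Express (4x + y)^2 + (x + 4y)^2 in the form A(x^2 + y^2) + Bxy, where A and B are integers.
17(x^2 + y^2) + 16xy

Expanding: (4x + y)^2 = 16x^2 + 8xy + y^2
(x + 4y)^2 = x^2 + 8xy + 16y^2
Sum = (16+1)(x^2+y^2) + 16xy = 17(x^2 + y^2) + 16xy
This is symmetric in x and y.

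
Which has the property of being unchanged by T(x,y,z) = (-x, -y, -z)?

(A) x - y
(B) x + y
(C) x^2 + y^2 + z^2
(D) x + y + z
C

Apply T(x,y,z) = (-x, -y, -z) to each option, i.e. replace (x, y, z) by the transformed coordinates.
Substitute the transformed coordinates into each option and compare with the original:
(A) x - y  ->  (-x) - (-y) = -x + y   [differs from x - y: not invariant]
(B) x + y  ->  (-x) + (-y) = -x - y   [differs from x + y: not invariant]
(C) x^2 + y^2 + z^2  ->  (-x)^2 + (-y)^2 + (-z)^2 = x^2 + y^2 + z^2   [equals x^2 + y^2 + z^2: invariant]
(D) x + y + z  ->  (-x) + (-y) + (-z) = -x - y - z   [differs from x + y + z: not invariant]

Only option (C), x^2 + y^2 + z^2, is unchanged by the transformation.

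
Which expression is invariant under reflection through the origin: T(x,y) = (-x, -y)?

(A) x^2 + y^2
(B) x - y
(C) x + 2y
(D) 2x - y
A

The map is reflection through the origin: T(x,y) = (-x, -y).
Substitute the transformed coordinates into each option and compare with the original:
(A) x^2 + y^2  ->  (-x)^2 + (-y)^2 = x^2 + y^2   [equals x^2 + y^2: invariant]
(B) x - y  ->  (-x) - (-y) = -x + y   [differs from x - y: not invariant]
(C) x + 2y  ->  (-x) + 2(-y) = -x - 2y   [differs from x + 2y: not invariant]
(D) 2x - y  ->  2(-x) - (-y) = -2x + y   [differs from 2x - y: not invariant]

Only option (A), x^2 + y^2, is unchanged by the transformation.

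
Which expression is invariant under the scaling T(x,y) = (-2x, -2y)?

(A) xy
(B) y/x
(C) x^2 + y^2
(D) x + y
B

Under the uniform scaling T(x,y) = (-2x, -2y):
Substitute the transformed coordinates into each option and compare with the original:
(A) xy  ->  (-2x)(-2y) = 4xy   [differs from xy: not invariant]
(B) y/x  ->  (-2y)/(-2x) = y/x   [equals y/x: invariant]
(C) x^2 + y^2  ->  (-2x)^2 + (-2y)^2 = 4x^2 + 4y^2   [differs from x^2 + y^2: not invariant]
(D) x + y  ->  (-2x) + (-2y) = -2x - 2y   [differs from x + y: not invariant]

Only option (B), y/x, is unchanged by the transformation.
The common factor -2 cancels in a ratio of coordinates, while sums, products and sums of squares pick up factors of -2 or 4.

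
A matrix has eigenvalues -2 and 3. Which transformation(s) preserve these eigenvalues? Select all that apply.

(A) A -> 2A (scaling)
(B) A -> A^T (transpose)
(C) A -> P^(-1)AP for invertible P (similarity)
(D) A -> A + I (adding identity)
B and C

Eigenvalues are preserved by:
1. Similarity transformations: A -> P^(-1)AP (same characteristic polynomial)
2. Transpose: A^T has the same eigenvalues as A

Eigenvalues are NOT preserved by:
- Adding identity: eigenvalues become -2+1, 3+1
- Scaling: eigenvalues become -4, 6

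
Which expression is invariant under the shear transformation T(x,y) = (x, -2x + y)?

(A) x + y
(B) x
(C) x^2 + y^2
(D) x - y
B

Under the shear T(x,y) = (x, -2x + y):
Substitute the transformed coordinates into each option and compare with the original:
(A) x + y  ->  (x) + (-2x + y) = -x + y   [differs from x + y: not invariant]
(B) x  ->  (x) = x   [equals x: invariant]
(C) x^2 + y^2  ->  (x)^2 + (-2x + y)^2 = 5x^2 - 4xy + y^2   [differs from x^2 + y^2: not invariant]
(D) x - y  ->  (x) - (-2x + y) = 3x - y   [differs from x - y: not invariant]

Only option (B), x, is unchanged by the transformation.
A vertical shear moves points parallel to the y-axis, so the x-coordinate (and any function of x alone) is unchanged.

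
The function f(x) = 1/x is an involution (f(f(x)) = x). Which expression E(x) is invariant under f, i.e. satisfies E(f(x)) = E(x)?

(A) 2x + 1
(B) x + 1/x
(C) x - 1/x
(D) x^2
B

Replace x by f(x) = 1/x in each option and simplify. As a quick numerical cross-check, also compare E(5) with E(f(5)) = E(1/5).

(A) 2x + 1  ->  2(1/x) + 1 = (x + 2)/x; check: E(5) = 11 but E(1/5) = 7/5.   [not invariant]
(B) x + 1/x  ->  (1/x) + 1/(1/x), which simplifies back to x + 1/x; check: E(5) = 26/5, E(1/5) = 26/5.   [invariant]
(C) x - 1/x  ->  (1/x) - 1/(1/x) = -x + 1/x; check: E(5) = 24/5 but E(1/5) = -24/5.   [not invariant]
(D) x^2  ->  (1/x)^2 = x^(-2); check: E(5) = 25 but E(1/5) = 1/25.   [not invariant]

Only (B) is unchanged. E is symmetric under swapping x with f(x) = 1/x, which is exactly what an involution does.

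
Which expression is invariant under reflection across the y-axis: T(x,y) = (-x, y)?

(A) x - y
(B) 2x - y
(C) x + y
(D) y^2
D

The map is reflection across the y-axis: T(x,y) = (-x, y).
Substitute the transformed coordinates into each option and compare with the original:
(A) x - y  ->  (-x) - (y) = -x - y   [differs from x - y: not invariant]
(B) 2x - y  ->  2(-x) - (y) = -2x - y   [differs from 2x - y: not invariant]
(C) x + y  ->  (-x) + (y) = -x + y   [differs from x + y: not invariant]
(D) y^2  ->  (y)^2 = y^2   [equals y^2: invariant]

Only option (D), y^2, is unchanged by the transformation.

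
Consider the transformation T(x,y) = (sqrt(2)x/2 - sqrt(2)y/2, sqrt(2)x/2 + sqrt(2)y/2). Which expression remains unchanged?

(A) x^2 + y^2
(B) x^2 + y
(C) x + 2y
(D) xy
A

An expression E(x,y) is invariant under T if E(T(x,y)) = E(x,y). Here T(x,y) = (sqrt(2)x/2 - sqrt(2)y/2, sqrt(2)x/2 + sqrt(2)y/2).
Substitute the transformed coordinates into each option and compare with the original:
(A) x^2 + y^2  ->  (sqrt(2)x/2 - sqrt(2)y/2)^2 + (sqrt(2)x/2 + sqrt(2)y/2)^2 = x^2 + y^2   [equals x^2 + y^2: invariant]
(B) x^2 + y  ->  (sqrt(2)x/2 - sqrt(2)y/2)^2 + (sqrt(2)x/2 + sqrt(2)y/2) = x^2/2 - xy + sqrt(2)x/2 + y^2/2 + sqrt(2)y/2   [differs from x^2 + y: not invariant]
(C) x + 2y  ->  (sqrt(2)x/2 - sqrt(2)y/2) + 2(sqrt(2)x/2 + sqrt(2)y/2) = 3sqrt(2)x/2 + sqrt(2)y/2   [differs from x + 2y: not invariant]
(D) xy  ->  (sqrt(2)x/2 - sqrt(2)y/2)(sqrt(2)x/2 + sqrt(2)y/2) = x^2/2 - y^2/2   [differs from xy: not invariant]

Only option (A), x^2 + y^2, is unchanged by the transformation.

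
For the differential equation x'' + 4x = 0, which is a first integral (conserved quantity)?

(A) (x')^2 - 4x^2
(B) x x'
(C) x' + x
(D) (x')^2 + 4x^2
D

A first integral I satisfies dI/dt = 0 along every solution. Differentiate each option and use the equation of motion:
(A) d/dt[(x')^2 - 4x^2] = 2x'x'' - 8x x' = -16x x', not identically 0
(B) d/dt[x x'] = (x')^2 + x x'' = (x')^2 - 4x^2, not identically 0
(C) d/dt[x' + x] = x'' + x' = -4x + x', not identically 0
(D) d/dt[(x')^2 + 4x^2] = 2x'x'' + 8x x' = 2x'(-4x) + 8x x' = 0

Only (D) has zero time-derivative. So the energy-like quantity (x')^2 + 4x^2 is the first integral.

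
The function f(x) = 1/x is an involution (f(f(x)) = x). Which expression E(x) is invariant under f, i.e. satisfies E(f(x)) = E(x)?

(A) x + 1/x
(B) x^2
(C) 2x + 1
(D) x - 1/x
A

Replace x by f(x) = 1/x in each option and simplify. As a quick numerical cross-check, also compare E(3) with E(f(3)) = E(1/3).

(A) x + 1/x  ->  (1/x) + 1/(1/x), which simplifies back to x + 1/x; check: E(3) = 10/3, E(1/3) = 10/3.   [invariant]
(B) x^2  ->  (1/x)^2 = x^(-2); check: E(3) = 9 but E(1/3) = 1/9.   [not invariant]
(C) 2x + 1  ->  2(1/x) + 1 = (x + 2)/x; check: E(3) = 7 but E(1/3) = 5/3.   [not invariant]
(D) x - 1/x  ->  (1/x) - 1/(1/x) = -x + 1/x; check: E(3) = 8/3 but E(1/3) = -8/3.   [not invariant]

Only (A) is unchanged. E is symmetric under swapping x with f(x) = 1/x, which is exactly what an involution does.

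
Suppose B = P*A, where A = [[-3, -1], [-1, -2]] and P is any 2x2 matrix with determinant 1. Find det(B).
5

By the multiplicative property of determinants, det(B) = det(P*A) = det(P) * det(A) = det(A),
so the determinant is invariant under multiplication by any determinant-1 matrix; we just need det(A).

det(A) = (-3)(-2) - (-1)(-1) = 6 - 1 = 5

Therefore det(B) = 1 * 5 = 5.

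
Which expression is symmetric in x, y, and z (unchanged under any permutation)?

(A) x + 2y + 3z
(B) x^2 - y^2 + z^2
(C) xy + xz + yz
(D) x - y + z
C

A symmetric expression is unchanged when the variables are permuted; here the transformation to test is the swap (x, y) -> (y, x).
A symmetric expression must survive every permutation; the single swap x <-> y already eliminates the distractors, and the keyed expression is also unchanged by x <-> z and y <-> z (each variable enters it in exactly the same way).
Substitute the transformed coordinates into each option and compare with the original:
(A) x + 2y + 3z  ->  (y) + 2(x) + 3z = 2x + y + 3z   [differs from x + 2y + 3z: not invariant]
(B) x^2 - y^2 + z^2  ->  (y)^2 - (x)^2 + z^2 = -x^2 + y^2 + z^2   [differs from x^2 - y^2 + z^2: not invariant]
(C) xy + xz + yz  ->  (y)(x) + (y)z + (x)z = xy + xz + yz   [equals xy + xz + yz: invariant]
(D) x - y + z  ->  (y) - (x) + z = -x + y + z   [differs from x - y + z: not invariant]

Only option (C), xy + xz + yz, is unchanged by the transformation.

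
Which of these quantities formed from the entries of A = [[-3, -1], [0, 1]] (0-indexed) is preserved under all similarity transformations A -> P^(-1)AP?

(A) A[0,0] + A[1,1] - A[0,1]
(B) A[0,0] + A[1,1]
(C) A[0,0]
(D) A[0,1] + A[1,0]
B

A[0,0] + A[1,1] is the trace of A. By the cyclic property of the trace, tr(P^(-1)AP) = tr(APP^(-1)) = tr(A), so it is the same for every matrix similar to A.

The other combinations are not similarity invariants. For example, take P = [[1, 1], [1, 2]] (det P = 1), so P^(-1) = [[2, -1], [-1, 1]] and
B = P^(-1)AP = [[-9, -12], [5, 7]].
Evaluating each option on A and on B:
(A) A[0,0] + A[1,1] - A[0,1]: -1 for A, 10 for B -> changes
(B) A[0,0] + A[1,1]: -2 for A, -2 for B -> unchanged
(C) A[0,0]: -3 for A, -9 for B -> changes
(D) A[0,1] + A[1,0]: -1 for A, -7 for B -> changes

Only (B) A[0,0] + A[1,1] = -2 survives (and it does so for every P, not just this one), so it is the invariant.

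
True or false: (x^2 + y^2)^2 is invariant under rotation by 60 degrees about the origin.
True

Applying rotation by 60 degrees: x' = x*cos(60 degrees) - y*sin(60 degrees) = x/2 - sqrt(3)y/2, y' = x*sin(60 degrees) + y*cos(60 degrees) = sqrt(3)x/2 + y/2

Substituting into (x^2 + y^2)^2:
((x/2 - sqrt(3)y/2)^2 + (sqrt(3)x/2 + y/2)^2)^2
= x^4 + 2x^2y^2 + y^4 = (x^2 + y^2)^2

This equals the original expression (x^2 + y^2)^2, so it IS invariant.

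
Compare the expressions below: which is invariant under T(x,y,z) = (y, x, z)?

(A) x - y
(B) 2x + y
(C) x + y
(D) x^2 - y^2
C

Apply T(x,y,z) = (y, x, z) to each option, i.e. replace (x, y, z) by the transformed coordinates.
Substitute the transformed coordinates into each option and compare with the original:
(A) x - y  ->  (y) - (x) = -x + y   [differs from x - y: not invariant]
(B) 2x + y  ->  2(y) + (x) = x + 2y   [differs from 2x + y: not invariant]
(C) x + y  ->  (y) + (x) = x + y   [equals x + y: invariant]
(D) x^2 - y^2  ->  (y)^2 - (x)^2 = -x^2 + y^2   [differs from x^2 - y^2: not invariant]

Only option (C), x + y, is unchanged by the transformation.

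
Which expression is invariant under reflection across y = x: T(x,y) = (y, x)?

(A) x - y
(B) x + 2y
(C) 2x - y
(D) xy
D

The map is reflection across y = x: T(x,y) = (y, x).
Substitute the transformed coordinates into each option and compare with the original:
(A) x - y  ->  (y) - (x) = -x + y   [differs from x - y: not invariant]
(B) x + 2y  ->  (y) + 2(x) = 2x + y   [differs from x + 2y: not invariant]
(C) 2x - y  ->  2(y) - (x) = -x + 2y   [differs from 2x - y: not invariant]
(D) xy  ->  (y)(x) = xy   [equals xy: invariant]

Only option (D), xy, is unchanged by the transformation.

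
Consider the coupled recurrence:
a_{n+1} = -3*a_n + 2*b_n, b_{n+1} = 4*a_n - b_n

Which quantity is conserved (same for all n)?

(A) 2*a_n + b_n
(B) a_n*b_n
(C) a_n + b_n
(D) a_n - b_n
C

Replace a_n by a_{n+1} = -3*a_n + 2*b_n and b_n by b_{n+1} = 4*a_n - b_n in each option and simplify:
(A) 2*a_n + b_n  ->  2*(-3*a_n + 2*b_n) + (4*a_n - b_n) = -2*a_n + 3*b_n   [not conserved]
(B) a_n*b_n  ->  (-3*a_n + 2*b_n)*(4*a_n - b_n) = -12*a_n^2 + 11*a_n*b_n - 2*b_n^2   [not conserved]
(C) a_n + b_n  ->  (-3*a_n + 2*b_n) + (4*a_n - b_n) = a_n + b_n   [conserved]
(D) a_n - b_n  ->  (-3*a_n + 2*b_n) - (4*a_n - b_n) = -7*a_n + 3*b_n   [not conserved]

Only (C) a_n + b_n returns to itself after one step, so it is the conserved quantity.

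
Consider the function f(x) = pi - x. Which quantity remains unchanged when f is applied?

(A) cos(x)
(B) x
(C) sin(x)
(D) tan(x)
C

For f(x) = pi - x:
sin(pi - x) = sin(x), so sine is invariant under this transformation.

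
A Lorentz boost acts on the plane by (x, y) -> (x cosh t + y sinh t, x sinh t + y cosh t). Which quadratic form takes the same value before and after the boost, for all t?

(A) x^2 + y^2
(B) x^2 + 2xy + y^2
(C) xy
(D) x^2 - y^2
D

Write x' = x cosh t + y sinh t, y' = x sinh t + y cosh t and substitute into each option:
(A) x^2 + y^2: (x cosh t + y sinh t)^2 + (x sinh t + y cosh t)^2 = (x^2 + y^2)(cosh^2 t + sinh^2 t) + 4xy sinh t cosh t = (x^2 + y^2) cosh 2t + 2xy sinh 2t   [not invariant for t != 0]
(B) x^2 + 2xy + y^2: (x' + y')^2 with x' + y' = (x + y)(cosh t + sinh t) = (x + y)e^t, so it becomes (x + y)^2 e^(2t)   [not invariant for t != 0]
(C) xy: (x cosh t + y sinh t)(x sinh t + y cosh t) = xy(cosh^2 t + sinh^2 t) + (x^2 + y^2) sinh t cosh t = xy cosh 2t + (x^2 + y^2)(sinh 2t)/2   [not invariant for t != 0]
(D) x^2 - y^2: (x cosh t + y sinh t)^2 - (x sinh t + y cosh t)^2 = x^2(cosh^2 t - sinh^2 t) + 2xy(cosh t sinh t - sinh t cosh t) + y^2(sinh^2 t - cosh^2 t) = x^2 - y^2   [invariant, using cosh^2 t - sinh^2 t = 1]

Only (D) x^2 - y^2 is unchanged; it is the Minkowski form preserved by Lorentz boosts, just as x^2 + y^2 is preserved by ordinary rotations.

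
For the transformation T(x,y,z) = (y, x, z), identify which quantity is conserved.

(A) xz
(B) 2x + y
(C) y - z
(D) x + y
D

Apply T(x,y,z) = (y, x, z) to each option, i.e. replace (x, y, z) by the transformed coordinates.
Substitute the transformed coordinates into each option and compare with the original:
(A) xz  ->  (y)(z) = yz   [differs from xz: not invariant]
(B) 2x + y  ->  2(y) + (x) = x + 2y   [differs from 2x + y: not invariant]
(C) y - z  ->  (x) - (z) = x - z   [differs from y - z: not invariant]
(D) x + y  ->  (y) + (x) = x + y   [equals x + y: invariant]

Only option (D), x + y, is unchanged by the transformation.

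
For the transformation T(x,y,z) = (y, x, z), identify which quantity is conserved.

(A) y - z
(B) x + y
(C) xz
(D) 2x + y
B

Apply T(x,y,z) = (y, x, z) to each option, i.e. replace (x, y, z) by the transformed coordinates.
Substitute the transformed coordinates into each option and compare with the original:
(A) y - z  ->  (x) - (z) = x - z   [differs from y - z: not invariant]
(B) x + y  ->  (y) + (x) = x + y   [equals x + y: invariant]
(C) xz  ->  (y)(z) = yz   [differs from xz: not invariant]
(D) 2x + y  ->  2(y) + (x) = x + 2y   [differs from 2x + y: not invariant]

Only option (B), x + y, is unchanged by the transformation.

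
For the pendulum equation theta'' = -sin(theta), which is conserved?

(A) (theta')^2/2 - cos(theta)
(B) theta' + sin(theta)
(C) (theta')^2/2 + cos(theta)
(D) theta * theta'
A

A first integral I satisfies dI/dt = 0 along every solution. Differentiate each option and use the equation of motion:
(A) d/dt[(theta')^2/2 - cos(theta)] = theta' theta'' + sin(theta) theta' = theta'(-sin(theta)) + theta' sin(theta) = 0
(B) d/dt[theta' + sin(theta)] = theta'' + cos(theta) theta' = -sin(theta) + theta' cos(theta), not identically 0
(C) d/dt[(theta')^2/2 + cos(theta)] = theta' theta'' - sin(theta) theta' = -2 theta' sin(theta), not identically 0
(D) d/dt[theta * theta'] = (theta')^2 + theta theta'' = (theta')^2 - theta sin(theta), not identically 0

Only (A) has zero time-derivative. This is the total energy: kinetic (theta')^2/2 plus potential -cos(theta).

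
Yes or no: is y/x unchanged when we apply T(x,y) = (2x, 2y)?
Yes

Substitute T(x,y) = (2x, 2y) into the expression and compare with the original.

Original: y/x
After applying T: (2y)/(2x) = y/x

This is identical to the original y/x, so the expression is invariant.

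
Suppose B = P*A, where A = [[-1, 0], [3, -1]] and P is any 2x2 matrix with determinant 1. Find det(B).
1

By the multiplicative property of determinants, det(B) = det(P*A) = det(P) * det(A) = det(A),
so the determinant is invariant under multiplication by any determinant-1 matrix; we just need det(A).

det(A) = (-1)(-1) - (0)(3) = 1 - 0 = 1

Therefore det(B) = 1 * 1 = 1.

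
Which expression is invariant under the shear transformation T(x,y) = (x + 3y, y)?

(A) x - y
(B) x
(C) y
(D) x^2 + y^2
C

Under the shear T(x,y) = (x + 3y, y):
Substitute the transformed coordinates into each option and compare with the original:
(A) x - y  ->  (x + 3y) - (y) = x + 2y   [differs from x - y: not invariant]
(B) x  ->  (x + 3y) = x + 3y   [differs from x: not invariant]
(C) y  ->  (y) = y   [equals y: invariant]
(D) x^2 + y^2  ->  (x + 3y)^2 + (y)^2 = x^2 + 6xy + 10y^2   [differs from x^2 + y^2: not invariant]

Only option (C), y, is unchanged by the transformation.
A horizontal shear moves points parallel to the x-axis, so the y-coordinate (and any function of y alone) is unchanged.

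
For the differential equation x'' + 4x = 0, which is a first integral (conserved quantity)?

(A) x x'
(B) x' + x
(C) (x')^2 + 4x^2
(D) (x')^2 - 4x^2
C

A first integral I satisfies dI/dt = 0 along every solution. Differentiate each option and use the equation of motion:
(A) d/dt[x x'] = (x')^2 + x x'' = (x')^2 - 4x^2, not identically 0
(B) d/dt[x' + x] = x'' + x' = -4x + x', not identically 0
(C) d/dt[(x')^2 + 4x^2] = 2x'x'' + 8x x' = 2x'(-4x) + 8x x' = 0
(D) d/dt[(x')^2 - 4x^2] = 2x'x'' - 8x x' = -16x x', not identically 0

Only (C) has zero time-derivative. So the energy-like quantity (x')^2 + 4x^2 is the first integral.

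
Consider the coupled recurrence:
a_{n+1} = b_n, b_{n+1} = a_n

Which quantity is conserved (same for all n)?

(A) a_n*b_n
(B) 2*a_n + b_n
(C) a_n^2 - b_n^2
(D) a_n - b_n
A

Replace a_n by a_{n+1} = b_n and b_n by b_{n+1} = a_n in each option and simplify:
(A) a_n*b_n  ->  (b_n)*(a_n) = a_n*b_n   [conserved]
(B) 2*a_n + b_n  ->  2*(b_n) + (a_n) = a_n + 2*b_n   [not conserved]
(C) a_n^2 - b_n^2  ->  (b_n)^2 - (a_n)^2 = -a_n^2 + b_n^2   [not conserved]
(D) a_n - b_n  ->  (b_n) - (a_n) = -a_n + b_n   [not conserved]

Only (A) a_n*b_n returns to itself after one step, so it is the conserved quantity.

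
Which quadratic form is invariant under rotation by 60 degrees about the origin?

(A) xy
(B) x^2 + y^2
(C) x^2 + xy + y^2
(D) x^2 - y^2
B

Rotation by 60 degrees sends (x, y) to (x/2 - sqrt(3)y/2, sqrt(3)x/2 + y/2).
Substitute the transformed coordinates into each option and compare with the original:
(A) xy  ->  (x/2 - sqrt(3)y/2)(sqrt(3)x/2 + y/2) = sqrt(3)x^2/4 - xy/2 - sqrt(3)y^2/4   [differs from xy: not invariant]
(B) x^2 + y^2  ->  (x/2 - sqrt(3)y/2)^2 + (sqrt(3)x/2 + y/2)^2 = x^2 + y^2   [equals x^2 + y^2: invariant]
(C) x^2 + xy + y^2  ->  (x/2 - sqrt(3)y/2)^2 + (x/2 - sqrt(3)y/2)(sqrt(3)x/2 + y/2) + (sqrt(3)x/2 + y/2)^2 = sqrt(3)x^2/4 + x^2 - xy/2 - sqrt(3)y^2/4 + y^2   [differs from x^2 + xy + y^2: not invariant]
(D) x^2 - y^2  ->  (x/2 - sqrt(3)y/2)^2 - (sqrt(3)x/2 + y/2)^2 = -x^2/2 - sqrt(3)xy + y^2/2   [differs from x^2 - y^2: not invariant]

Only option (B), x^2 + y^2, is unchanged by the transformation.
x^2 + y^2 is the squared distance from the origin, which rotations preserve.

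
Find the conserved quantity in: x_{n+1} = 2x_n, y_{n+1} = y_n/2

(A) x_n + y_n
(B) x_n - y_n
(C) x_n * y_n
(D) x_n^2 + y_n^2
C

For the recurrence x_{n+1} = 2x_n, y_{n+1} = y_n/2:

x_{n+1} * y_{n+1} = (2x_n) * (y_n/2) = x_n * y_n
The product is conserved.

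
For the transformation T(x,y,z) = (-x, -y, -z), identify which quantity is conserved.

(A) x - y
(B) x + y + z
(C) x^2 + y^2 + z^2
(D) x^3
C

Apply T(x,y,z) = (-x, -y, -z) to each option, i.e. replace (x, y, z) by the transformed coordinates.
Substitute the transformed coordinates into each option and compare with the original:
(A) x - y  ->  (-x) - (-y) = -x + y   [differs from x - y: not invariant]
(B) x + y + z  ->  (-x) + (-y) + (-z) = -x - y - z   [differs from x + y + z: not invariant]
(C) x^2 + y^2 + z^2  ->  (-x)^2 + (-y)^2 + (-z)^2 = x^2 + y^2 + z^2   [equals x^2 + y^2 + z^2: invariant]
(D) x^3  ->  (-x)^3 = -x^3   [differs from x^3: not invariant]

Only option (C), x^2 + y^2 + z^2, is unchanged by the transformation.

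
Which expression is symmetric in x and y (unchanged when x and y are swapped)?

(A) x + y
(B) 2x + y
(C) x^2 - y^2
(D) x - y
A

A symmetric expression is unchanged when the variables are permuted; here the transformation to test is the swap (x, y) -> (y, x).
Substitute the transformed coordinates into each option and compare with the original:
(A) x + y  ->  (y) + (x) = x + y   [equals x + y: invariant]
(B) 2x + y  ->  2(y) + (x) = x + 2y   [differs from 2x + y: not invariant]
(C) x^2 - y^2  ->  (y)^2 - (x)^2 = -x^2 + y^2   [differs from x^2 - y^2: not invariant]
(D) x - y  ->  (y) - (x) = -x + y   [differs from x - y: not invariant]

Only option (A), x + y, is unchanged by the transformation.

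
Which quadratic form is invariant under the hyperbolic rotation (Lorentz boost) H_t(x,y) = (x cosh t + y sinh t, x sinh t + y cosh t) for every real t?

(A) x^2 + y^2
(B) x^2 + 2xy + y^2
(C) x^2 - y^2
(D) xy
C

Write x' = x cosh t + y sinh t, y' = x sinh t + y cosh t and substitute into each option:
(A) x^2 + y^2: (x cosh t + y sinh t)^2 + (x sinh t + y cosh t)^2 = (x^2 + y^2)(cosh^2 t + sinh^2 t) + 4xy sinh t cosh t = (x^2 + y^2) cosh 2t + 2xy sinh 2t   [not invariant for t != 0]
(B) x^2 + 2xy + y^2: (x' + y')^2 with x' + y' = (x + y)(cosh t + sinh t) = (x + y)e^t, so it becomes (x + y)^2 e^(2t)   [not invariant for t != 0]
(C) x^2 - y^2: (x cosh t + y sinh t)^2 - (x sinh t + y cosh t)^2 = x^2(cosh^2 t - sinh^2 t) + 2xy(cosh t sinh t - sinh t cosh t) + y^2(sinh^2 t - cosh^2 t) = x^2 - y^2   [invariant, using cosh^2 t - sinh^2 t = 1]
(D) xy: (x cosh t + y sinh t)(x sinh t + y cosh t) = xy(cosh^2 t + sinh^2 t) + (x^2 + y^2) sinh t cosh t = xy cosh 2t + (x^2 + y^2)(sinh 2t)/2   [not invariant for t != 0]

Only (C) x^2 - y^2 is unchanged; it is the Minkowski form preserved by Lorentz boosts, just as x^2 + y^2 is preserved by ordinary rotations.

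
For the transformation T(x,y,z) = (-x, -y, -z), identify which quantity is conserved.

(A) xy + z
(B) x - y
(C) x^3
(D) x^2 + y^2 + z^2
D

Apply T(x,y,z) = (-x, -y, -z) to each option, i.e. replace (x, y, z) by the transformed coordinates.
Substitute the transformed coordinates into each option and compare with the original:
(A) xy + z  ->  (-x)(-y) + (-z) = xy - z   [differs from xy + z: not invariant]
(B) x - y  ->  (-x) - (-y) = -x + y   [differs from x - y: not invariant]
(C) x^3  ->  (-x)^3 = -x^3   [differs from x^3: not invariant]
(D) x^2 + y^2 + z^2  ->  (-x)^2 + (-y)^2 + (-z)^2 = x^2 + y^2 + z^2   [equals x^2 + y^2 + z^2: invariant]

Only option (D), x^2 + y^2 + z^2, is unchanged by the transformation.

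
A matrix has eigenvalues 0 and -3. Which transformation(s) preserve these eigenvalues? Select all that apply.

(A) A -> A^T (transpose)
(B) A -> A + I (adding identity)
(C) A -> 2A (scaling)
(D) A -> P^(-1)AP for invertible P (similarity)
A and D

Eigenvalues are preserved by:
1. Similarity transformations: A -> P^(-1)AP (same characteristic polynomial)
2. Transpose: A^T has the same eigenvalues as A

Eigenvalues are NOT preserved by:
- Adding identity: eigenvalues become 0+1, -3+1
- Scaling: eigenvalues become 0, -6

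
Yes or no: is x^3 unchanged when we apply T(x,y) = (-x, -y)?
No

Substitute T(x,y) = (-x, -y) into the expression and compare with the original.

Original: x^3
After applying T: (-x)^3 = -x^3

This differs from the original x^3 (difference: -2x^3), so the expression is NOT invariant.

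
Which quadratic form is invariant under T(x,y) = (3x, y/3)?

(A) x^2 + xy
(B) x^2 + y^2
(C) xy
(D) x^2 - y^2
C

T multiplies x by 3 and divides y by 3.
Substitute the transformed coordinates into each option and compare with the original:
(A) x^2 + xy  ->  (3x)^2 + (3x)(y/3) = 9x^2 + xy   [differs from x^2 + xy: not invariant]
(B) x^2 + y^2  ->  (3x)^2 + (y/3)^2 = 9x^2 + y^2/9   [differs from x^2 + y^2: not invariant]
(C) xy  ->  (3x)(y/3) = xy   [equals xy: invariant]
(D) x^2 - y^2  ->  (3x)^2 - (y/3)^2 = 9x^2 - y^2/9   [differs from x^2 - y^2: not invariant]

Only option (C), xy, is unchanged by the transformation.
The factors 3 and 1/3 cancel only in the pure product xy.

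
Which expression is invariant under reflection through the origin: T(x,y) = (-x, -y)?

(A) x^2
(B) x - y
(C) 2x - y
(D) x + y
A

The map is reflection through the origin: T(x,y) = (-x, -y).
Substitute the transformed coordinates into each option and compare with the original:
(A) x^2  ->  (-x)^2 = x^2   [equals x^2: invariant]
(B) x - y  ->  (-x) - (-y) = -x + y   [differs from x - y: not invariant]
(C) 2x - y  ->  2(-x) - (-y) = -2x + y   [differs from 2x - y: not invariant]
(D) x + y  ->  (-x) + (-y) = -x - y   [differs from x + y: not invariant]

Only option (A), x^2, is unchanged by the transformation.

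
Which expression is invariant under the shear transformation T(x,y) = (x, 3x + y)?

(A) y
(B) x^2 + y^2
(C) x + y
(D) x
D

Under the shear T(x,y) = (x, 3x + y):
Substitute the transformed coordinates into each option and compare with the original:
(A) y  ->  (3x + y) = 3x + y   [differs from y: not invariant]
(B) x^2 + y^2  ->  (x)^2 + (3x + y)^2 = 10x^2 + 6xy + y^2   [differs from x^2 + y^2: not invariant]
(C) x + y  ->  (x) + (3x + y) = 4x + y   [differs from x + y: not invariant]
(D) x  ->  (x) = x   [equals x: invariant]

Only option (D), x, is unchanged by the transformation.
A vertical shear moves points parallel to the y-axis, so the x-coordinate (and any function of x alone) is unchanged.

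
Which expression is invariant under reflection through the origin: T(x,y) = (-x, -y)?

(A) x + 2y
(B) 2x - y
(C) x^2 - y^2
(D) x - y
C

The map is reflection through the origin: T(x,y) = (-x, -y).
Substitute the transformed coordinates into each option and compare with the original:
(A) x + 2y  ->  (-x) + 2(-y) = -x - 2y   [differs from x + 2y: not invariant]
(B) 2x - y  ->  2(-x) - (-y) = -2x + y   [differs from 2x - y: not invariant]
(C) x^2 - y^2  ->  (-x)^2 - (-y)^2 = x^2 - y^2   [equals x^2 - y^2: invariant]
(D) x - y  ->  (-x) - (-y) = -x + y   [differs from x - y: not invariant]

Only option (C), x^2 - y^2, is unchanged by the transformation.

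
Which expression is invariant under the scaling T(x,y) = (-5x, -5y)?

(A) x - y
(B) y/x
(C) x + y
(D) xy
B

Under the uniform scaling T(x,y) = (-5x, -5y):
Substitute the transformed coordinates into each option and compare with the original:
(A) x - y  ->  (-5x) - (-5y) = -5x + 5y   [differs from x - y: not invariant]
(B) y/x  ->  (-5y)/(-5x) = y/x   [equals y/x: invariant]
(C) x + y  ->  (-5x) + (-5y) = -5x - 5y   [differs from x + y: not invariant]
(D) xy  ->  (-5x)(-5y) = 25xy   [differs from xy: not invariant]

Only option (B), y/x, is unchanged by the transformation.
The common factor -5 cancels in a ratio of coordinates, while sums, products and sums of squares pick up factors of -5 or 25.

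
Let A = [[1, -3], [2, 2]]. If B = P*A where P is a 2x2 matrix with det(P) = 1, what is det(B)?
8

By the multiplicative property of determinants, det(B) = det(P*A) = det(P) * det(A) = det(A),
so the determinant is invariant under multiplication by any determinant-1 matrix; we just need det(A).

det(A) = (1)(2) - (-3)(2) = 2 - (-6) = 8

Therefore det(B) = 1 * 8 = 8.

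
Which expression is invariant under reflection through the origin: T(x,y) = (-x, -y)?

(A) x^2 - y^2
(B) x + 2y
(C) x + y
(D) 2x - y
A

The map is reflection through the origin: T(x,y) = (-x, -y).
Substitute the transformed coordinates into each option and compare with the original:
(A) x^2 - y^2  ->  (-x)^2 - (-y)^2 = x^2 - y^2   [equals x^2 - y^2: invariant]
(B) x + 2y  ->  (-x) + 2(-y) = -x - 2y   [differs from x + 2y: not invariant]
(C) x + y  ->  (-x) + (-y) = -x - y   [differs from x + y: not invariant]
(D) 2x - y  ->  2(-x) - (-y) = -2x + y   [differs from 2x - y: not invariant]

Only option (A), x^2 - y^2, is unchanged by the transformation.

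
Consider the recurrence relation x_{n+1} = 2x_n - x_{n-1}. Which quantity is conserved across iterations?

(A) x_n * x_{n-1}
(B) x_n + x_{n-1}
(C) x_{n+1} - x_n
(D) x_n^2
C

For the recurrence x_{n+1} = 2x_n - x_{n-1}:

If x_{n+1} = 2x_n - x_{n-1}, then:
x_{n+1} - x_n = x_n - x_{n-1}
The first difference is constant throughout the sequence.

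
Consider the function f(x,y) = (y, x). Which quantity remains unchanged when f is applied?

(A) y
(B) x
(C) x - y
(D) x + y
D

For f(x,y) = (y, x):
After applying f: x' = y, y' = x. So x' + y' = y + x = x + y.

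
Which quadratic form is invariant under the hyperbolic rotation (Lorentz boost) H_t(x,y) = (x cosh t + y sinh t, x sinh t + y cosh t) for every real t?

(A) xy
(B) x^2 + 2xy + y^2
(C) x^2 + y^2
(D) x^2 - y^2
D

Write x' = x cosh t + y sinh t, y' = x sinh t + y cosh t and substitute into each option:
(A) xy: (x cosh t + y sinh t)(x sinh t + y cosh t) = xy(cosh^2 t + sinh^2 t) + (x^2 + y^2) sinh t cosh t = xy cosh 2t + (x^2 + y^2)(sinh 2t)/2   [not invariant for t != 0]
(B) x^2 + 2xy + y^2: (x' + y')^2 with x' + y' = (x + y)(cosh t + sinh t) = (x + y)e^t, so it becomes (x + y)^2 e^(2t)   [not invariant for t != 0]
(C) x^2 + y^2: (x cosh t + y sinh t)^2 + (x sinh t + y cosh t)^2 = (x^2 + y^2)(cosh^2 t + sinh^2 t) + 4xy sinh t cosh t = (x^2 + y^2) cosh 2t + 2xy sinh 2t   [not invariant for t != 0]
(D) x^2 - y^2: (x cosh t + y sinh t)^2 - (x sinh t + y cosh t)^2 = x^2(cosh^2 t - sinh^2 t) + 2xy(cosh t sinh t - sinh t cosh t) + y^2(sinh^2 t - cosh^2 t) = x^2 - y^2   [invariant, using cosh^2 t - sinh^2 t = 1]

Only (D) x^2 - y^2 is unchanged; it is the Minkowski form preserved by Lorentz boosts, just as x^2 + y^2 is preserved by ordinary rotations.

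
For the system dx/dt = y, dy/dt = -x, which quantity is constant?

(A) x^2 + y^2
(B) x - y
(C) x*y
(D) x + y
A

A first integral I satisfies dI/dt = 0 along every solution. Differentiate each option and use the equation of motion:
(A) d/dt[x^2 + y^2] = 2x*dx/dt + 2y*dy/dt = 2x*y + 2y*(-x) = 0
(B) d/dt[x - y] = y - (-x) = x + y, not identically 0
(C) d/dt[x*y] = (dx/dt)y + x(dy/dt) = y^2 - x^2, not identically 0
(D) d/dt[x + y] = y + (-x) = y - x, not identically 0

Only (A) has zero time-derivative. So x^2 + y^2 (the squared radius; trajectories are circles) is the conserved quantity.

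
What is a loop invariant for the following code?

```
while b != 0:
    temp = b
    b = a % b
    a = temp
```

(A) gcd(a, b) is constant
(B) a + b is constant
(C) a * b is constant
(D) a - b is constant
A

A loop invariant must hold before the first iteration and be re-established by every execution of the body.

(A) gcd(a, b) is constant: One iteration replaces (a, b) by (b, a mod b). Since a mod b = a - q*b for an integer q, any common divisor of a and b divides b and a mod b, and conversely; hence gcd(b, a mod b) = gcd(a, b). For instance (31, 6) -> (6, 1) keeps gcd = 1. At exit b = 0 and a = gcd of the original inputs.

The other options fail:
(B) a + b is constant: e.g. (a, b) = (31, 6) -> (6, 1): the sum goes from 37 to 7.
(C) a * b is constant: e.g. (a, b) = (31, 6) -> (6, 1): the product goes from 186 to 6.
(D) a - b is constant: e.g. (a, b) = (31, 6) -> (6, 1): the difference goes from 25 to 5.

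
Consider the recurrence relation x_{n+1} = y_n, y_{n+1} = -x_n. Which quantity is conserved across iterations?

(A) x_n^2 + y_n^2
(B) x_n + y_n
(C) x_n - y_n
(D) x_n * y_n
A

For the recurrence x_{n+1} = y_n, y_{n+1} = -x_n:

x_{n+1}^2 + y_{n+1}^2 = y_n^2 + (-x_n)^2 = x_n^2 + y_n^2
The sum of squares is conserved (like energy in a harmonic oscillator).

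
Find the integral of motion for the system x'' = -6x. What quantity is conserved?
E = (x')^2 + 6x^2

Multiply the equation by x':
x' * x'' = -6x * x'
The left side is d/dt[(x')^2/2] and the right side is d/dt[-6x^2/2], so
d/dt[(x')^2/2 + 6x^2/2] = 0, i.e. (x')^2/2 + 6x^2/2 = constant.
Multiplying by 2, the integral of motion is E = (x')^2 + 6x^2.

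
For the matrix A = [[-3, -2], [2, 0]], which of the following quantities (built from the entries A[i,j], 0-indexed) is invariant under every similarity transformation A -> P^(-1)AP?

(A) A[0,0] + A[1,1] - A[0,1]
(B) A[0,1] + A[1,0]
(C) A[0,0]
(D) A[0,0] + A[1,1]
D

A[0,0] + A[1,1] is the trace of A. By the cyclic property of the trace, tr(P^(-1)AP) = tr(APP^(-1)) = tr(A), so it is the same for every matrix similar to A.

The other combinations are not similarity invariants. For example, take P = [[1, -1], [0, 1]] (det P = 1), so P^(-1) = [[1, 1], [0, 1]] and
B = P^(-1)AP = [[-1, -1], [2, -2]].
Evaluating each option on A and on B:
(A) A[0,0] + A[1,1] - A[0,1]: -1 for A, -2 for B -> changes
(B) A[0,1] + A[1,0]: 0 for A, 1 for B -> changes
(C) A[0,0]: -3 for A, -1 for B -> changes
(D) A[0,0] + A[1,1]: -3 for A, -3 for B -> unchanged

Only (D) A[0,0] + A[1,1] = -3 survives (and it does so for every P, not just this one), so it is the invariant.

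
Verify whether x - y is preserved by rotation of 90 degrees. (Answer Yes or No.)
No

Applying rotation by 90 degrees: x' = x*cos(90 degrees) - y*sin(90 degrees) = -y, y' = x*sin(90 degrees) + y*cos(90 degrees) = x

Substituting into x - y:
(-y) - (x)
= -x - y

This differs from the original expression x - y, so it is NOT invariant.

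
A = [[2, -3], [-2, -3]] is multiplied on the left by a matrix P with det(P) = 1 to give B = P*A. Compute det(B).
-12

By the multiplicative property of determinants, det(B) = det(P*A) = det(P) * det(A) = det(A),
so the determinant is invariant under multiplication by any determinant-1 matrix; we just need det(A).

det(A) = (2)(-3) - (-3)(-2) = -6 - 6 = -12

Therefore det(B) = 1 * (-12) = -12.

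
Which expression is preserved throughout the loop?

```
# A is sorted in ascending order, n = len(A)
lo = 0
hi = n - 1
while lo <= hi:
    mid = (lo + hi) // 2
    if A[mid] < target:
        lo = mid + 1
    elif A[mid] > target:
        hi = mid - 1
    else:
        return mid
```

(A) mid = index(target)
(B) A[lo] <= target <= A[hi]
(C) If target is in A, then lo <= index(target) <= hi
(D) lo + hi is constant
C

A loop invariant must hold before the first iteration and be re-established by every execution of the body.

(C) If target is in A, then lo <= index(target) <= hi: Before the loop [lo, hi] = [0, n-1] covers every index. When A[mid] < target, sortedness puts target strictly to the right of mid, so setting lo = mid + 1 keeps index(target) in [lo, hi]; symmetrically for hi = mid - 1. Hence 'if target is in A then lo <= index(target) <= hi' holds after every iteration, and when lo > hi it proves target is absent.

The other options fail:
(A) mid = index(target): mid is just the current probe; it equals index(target) only on the iteration that returns.
(B) A[lo] <= target <= A[hi]: fails when target is not in A (e.g. target < A[0] already violates it before the loop), so it is not maintained in general.
(D) lo + hi is constant: each iteration moves exactly one of lo, hi, so lo + hi changes (e.g. 0 + (n-1) becomes (mid+1) + (n-1)).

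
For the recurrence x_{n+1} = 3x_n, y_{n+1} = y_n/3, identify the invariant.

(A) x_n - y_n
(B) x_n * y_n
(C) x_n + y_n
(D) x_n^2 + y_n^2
B

For the recurrence x_{n+1} = 3x_n, y_{n+1} = y_n/3:

x_{n+1} * y_{n+1} = (3x_n) * (y_n/3) = x_n * y_n
The product is conserved.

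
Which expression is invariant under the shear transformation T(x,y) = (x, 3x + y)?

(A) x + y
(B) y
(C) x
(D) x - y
C

Under the shear T(x,y) = (x, 3x + y):
Substitute the transformed coordinates into each option and compare with the original:
(A) x + y  ->  (x) + (3x + y) = 4x + y   [differs from x + y: not invariant]
(B) y  ->  (3x + y) = 3x + y   [differs from y: not invariant]
(C) x  ->  (x) = x   [equals x: invariant]
(D) x - y  ->  (x) - (3x + y) = -2x - y   [differs from x - y: not invariant]

Only option (C), x, is unchanged by the transformation.
A vertical shear moves points parallel to the y-axis, so the x-coordinate (and any function of x alone) is unchanged.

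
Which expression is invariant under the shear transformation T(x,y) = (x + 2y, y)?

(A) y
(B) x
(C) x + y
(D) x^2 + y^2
A

Under the shear T(x,y) = (x + 2y, y):
Substitute the transformed coordinates into each option and compare with the original:
(A) y  ->  (y) = y   [equals y: invariant]
(B) x  ->  (x + 2y) = x + 2y   [differs from x: not invariant]
(C) x + y  ->  (x + 2y) + (y) = x + 3y   [differs from x + y: not invariant]
(D) x^2 + y^2  ->  (x + 2y)^2 + (y)^2 = x^2 + 4xy + 5y^2   [differs from x^2 + y^2: not invariant]

Only option (A), y, is unchanged by the transformation.
A horizontal shear moves points parallel to the x-axis, so the y-coordinate (and any function of y alone) is unchanged.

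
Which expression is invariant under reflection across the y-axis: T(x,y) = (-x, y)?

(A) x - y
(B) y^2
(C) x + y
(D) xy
B

The map is reflection across the y-axis: T(x,y) = (-x, y).
Substitute the transformed coordinates into each option and compare with the original:
(A) x - y  ->  (-x) - (y) = -x - y   [differs from x - y: not invariant]
(B) y^2  ->  (y)^2 = y^2   [equals y^2: invariant]
(C) x + y  ->  (-x) + (y) = -x + y   [differs from x + y: not invariant]
(D) xy  ->  (-x)(y) = -xy   [differs from xy: not invariant]

Only option (B), y^2, is unchanged by the transformation.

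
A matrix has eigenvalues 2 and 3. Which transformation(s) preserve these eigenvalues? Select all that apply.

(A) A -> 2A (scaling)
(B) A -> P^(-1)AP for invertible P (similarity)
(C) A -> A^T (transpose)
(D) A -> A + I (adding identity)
B and C

Eigenvalues are preserved by:
1. Similarity transformations: A -> P^(-1)AP (same characteristic polynomial)
2. Transpose: A^T has the same eigenvalues as A

Eigenvalues are NOT preserved by:
- Adding identity: eigenvalues become 2+1, 3+1
- Scaling: eigenvalues become 4, 6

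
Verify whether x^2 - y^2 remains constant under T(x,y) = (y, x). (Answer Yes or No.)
No

Substitute T(x,y) = (y, x) into the expression and compare with the original.

Original: x^2 - y^2
After applying T: (y)^2 - (x)^2 = -x^2 + y^2

This differs from the original x^2 - y^2 (difference: -2x^2 + 2y^2), so the expression is NOT invariant.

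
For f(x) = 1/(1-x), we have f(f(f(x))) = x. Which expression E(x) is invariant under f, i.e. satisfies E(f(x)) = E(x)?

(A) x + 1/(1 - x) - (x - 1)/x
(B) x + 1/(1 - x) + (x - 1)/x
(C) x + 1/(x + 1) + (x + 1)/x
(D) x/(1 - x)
B

Replace x by f(x) = 1/(1 - x) in each option and simplify. As a quick numerical cross-check, also compare E(3) with E(f(3)) = E(-1/2).

(A) x + 1/(1 - x) - (x - 1)/x  ->  (1/(1 - x)) + 1/(1 - (1/(1 - x))) - ((1/(1 - x)) - 1)/(1/(1 - x)) = (x^2(1 - x) - x + (x - 1)^2)/(x(x - 1)); check: E(3) = 11/6 but E(-1/2) = -17/6.   [not invariant]
(B) x + 1/(1 - x) + (x - 1)/x  ->  (1/(1 - x)) + 1/(1 - (1/(1 - x))) + ((1/(1 - x)) - 1)/(1/(1 - x)), which simplifies back to x + 1/(1 - x) + (x - 1)/x; check: E(3) = 19/6, E(-1/2) = 19/6.   [invariant]
(C) x + 1/(x + 1) + (x + 1)/x  ->  (1/(1 - x)) + 1/((1/(1 - x)) + 1) + ((1/(1 - x)) + 1)/(1/(1 - x)) = (-x^3 + 6x^2 - 11x + 7)/(x^2 - 3x + 2); check: E(3) = 55/12 but E(-1/2) = 1/2.   [not invariant]
(D) x/(1 - x)  ->  (1/(1 - x))/(1 - (1/(1 - x))) = -1/x; check: E(3) = -3/2 but E(-1/2) = -1/3.   [not invariant]

Only (B) is unchanged. Indeed f(f(x)) = 1/(1 - 1/(1-x)) = (1-x)/(-x) = (x-1)/x, so E(x) = x + f(x) + f(f(x)) is the sum over the whole 3-cycle; applying f just permutes the three terms cyclically (x -> f(x) -> f(f(x)) -> x), leaving the sum unchanged.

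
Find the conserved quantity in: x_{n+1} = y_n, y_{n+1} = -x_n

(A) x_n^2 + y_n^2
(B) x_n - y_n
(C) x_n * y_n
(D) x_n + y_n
A

For the recurrence x_{n+1} = y_n, y_{n+1} = -x_n:

x_{n+1}^2 + y_{n+1}^2 = y_n^2 + (-x_n)^2 = x_n^2 + y_n^2
The sum of squares is conserved (like energy in a harmonic oscillator).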